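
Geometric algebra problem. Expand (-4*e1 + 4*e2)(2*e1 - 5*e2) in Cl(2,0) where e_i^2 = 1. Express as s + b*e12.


Expand: (-4*e1 + 4*e2)(2*e1 - 5*e2)
= (-4)*2*e1e1 + (-4)*(-5)*e1e2 + 4*2*e2e1 + 4*(-5)*e2e2
Using e1^2 = e2^2 = 1, e2e1 = -e1e2:
Scalar part s = (-4)*2 + 4*(-5) = -8 + (-20) = -28
Bivector part b = (-4)*(-5) - 4*2 = 20 - 8 = 12
uv = -28 + 12*e12


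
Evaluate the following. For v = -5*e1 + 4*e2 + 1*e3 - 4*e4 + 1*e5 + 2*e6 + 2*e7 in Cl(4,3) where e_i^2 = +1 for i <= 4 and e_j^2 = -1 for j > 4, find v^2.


v^2 = sum of c_i^2 * e_i^2
Positive signature terms (e_i^2 = +1): (-5)^2 + 4^2 + 1^2 + (-4)^2 = 58
Negative signature terms (e_j^2 = -1): 1^2 + 2^2 + 2^2 = 9
v^2 = 58 - 9 = 49


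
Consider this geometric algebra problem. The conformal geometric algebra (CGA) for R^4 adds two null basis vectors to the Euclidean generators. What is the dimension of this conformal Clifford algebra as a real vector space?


The conformal model of R^4 uses Cl(5,1): the 4 Euclidean generators plus two extra orthogonal generators e+ (e+^2 = +1) and e- (e-^2 = -1), from which the null vectors e0, einf are built.
Number of generators m = 4 + 2 = 6.
dim Cl(p,q) = 2^m = 2^6 = 64


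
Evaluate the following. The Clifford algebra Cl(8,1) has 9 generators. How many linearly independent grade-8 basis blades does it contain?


Number of grade-k basis blades in Cl(p,q) with n = p + q is C(n, k).
n = 8 + 1 = 9
C(9, 8) = 9! / (8! * 1!)
= 362880 / (40320 * 1)
= 9


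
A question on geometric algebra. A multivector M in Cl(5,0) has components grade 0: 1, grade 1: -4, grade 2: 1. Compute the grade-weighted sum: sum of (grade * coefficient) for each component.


Grade-weighted sum = sum of grade_k * coefficient_k
0*1 = 0
1*(-4) = -4
2*1 = 2
Total = 0 + (-4) + 2 = -2


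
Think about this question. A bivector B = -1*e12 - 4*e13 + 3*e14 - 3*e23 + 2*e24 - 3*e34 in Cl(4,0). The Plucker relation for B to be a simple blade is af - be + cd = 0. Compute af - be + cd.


Plucker relation: af - be + cd
a*f = (-1)*(-3) = 3
b*e = (-4)*2 = -8
c*d = 3*(-3) = -9
af - be + cd = 3 - (-8) + (-9)
= 2


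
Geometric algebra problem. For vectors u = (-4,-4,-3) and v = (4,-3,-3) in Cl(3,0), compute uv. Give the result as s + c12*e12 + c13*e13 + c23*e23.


In Cl(3,0): e_i^2 = 1, e_ie_j = -e_je_i for i != j.
Scalar part = u . v = (-4)*4 + (-4)*(-3) + (-3)*(-3)
= -16 + 12 + 9 = 5
e12 coeff = (-4)*(-3) - (-4)*4 = 12 - (-16) = 28
e13 coeff = (-4)*(-3) - (-3)*4 = 12 - (-12) = 24
e23 coeff = (-4)*(-3) - (-3)*(-3) = 12 - 9 = 3
uv = 5 + 28*e12 + 24*e13 + 3*e23


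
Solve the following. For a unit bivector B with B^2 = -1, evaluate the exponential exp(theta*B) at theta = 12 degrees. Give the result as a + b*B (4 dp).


For a unit bivector B with B^2 = -1, the exponential series gives
e^(theta*B) = cos(theta) + sin(theta)*B (the GA analogue of Euler's formula).
theta = 12 degrees = 0.20944 rad
cos(12 deg) = 0.9781
sin(12 deg) = 0.2079
exp(theta*B) = 0.9781 + 0.2079*B


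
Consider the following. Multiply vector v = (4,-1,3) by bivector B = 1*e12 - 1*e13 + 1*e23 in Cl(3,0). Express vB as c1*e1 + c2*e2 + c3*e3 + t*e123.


vB has grade-1 (vector) and grade-3 (trivector) parts: vB = (v _| B) + (v ^ B).
Vector part <vB>_1:
  e1: -v2*b12 - v3*b13 = -(-1)*(1) - (3)*(-1) = 4
  e2: v1*b12 - v3*b23 = (4)*(1) - (3)*(1) = 1
  e3: v1*b13 + v2*b23 = (4)*(-1) + (-1)*(1) = -5
Trivector part <vB>_3:
  e123: v1*b23 - v2*b13 + v3*b12 = (4)*(1) - (-1)*(-1) + (3)*(1) = 6
vB = 4*e1 + 1*e2 - 5*e3 + 6*e123


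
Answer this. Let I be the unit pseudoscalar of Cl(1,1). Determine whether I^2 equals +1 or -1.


The pseudoscalar I = e1...e_n (product of all n generators) of Cl(p,q) satisfies I^2 = (-1)^(q + n(n-1)/2).
p = 1, q = 1, n = p + q = 2
n(n-1)/2 = 2 * 1 / 2 = 1
Exponent = q + n(n-1)/2 = 1 + 1 = 2
I^2 = (-1)^2 = +1


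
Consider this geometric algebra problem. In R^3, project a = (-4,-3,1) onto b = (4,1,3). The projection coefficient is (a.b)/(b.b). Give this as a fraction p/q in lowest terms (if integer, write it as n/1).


Projection coefficient = (a . b) / (b . b)
a . b = (-4)*4 + (-3)*1 + 1*3
= -16 + (-3) + 3 = -16
b . b = 4^2 + 1^2 + 3^2
= 16 + 1 + 9 = 26
Coefficient = -16/26
In lowest terms: -8/13


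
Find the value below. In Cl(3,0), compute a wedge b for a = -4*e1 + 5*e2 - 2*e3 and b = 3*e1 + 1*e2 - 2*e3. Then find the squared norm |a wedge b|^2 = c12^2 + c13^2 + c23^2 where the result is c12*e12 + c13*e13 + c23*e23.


a wedge b = (a1*b2 - a2*b1)*e12 + (a1*b3 - a3*b1)*e13 + (a2*b3 - a3*b2)*e23
e12 coeff: (-4)*1 - 5*3 = -4 - 15 = -19
e13 coeff: (-4)*(-2) - (-2)*3 = 8 - (-6) = 14
e23 coeff: 5*(-2) - (-2)*1 = -10 - (-2) = -8
|a wedge b|^2 = (-19)^2 + 14^2 + (-8)^2
= 361 + 196 + 64
= 621


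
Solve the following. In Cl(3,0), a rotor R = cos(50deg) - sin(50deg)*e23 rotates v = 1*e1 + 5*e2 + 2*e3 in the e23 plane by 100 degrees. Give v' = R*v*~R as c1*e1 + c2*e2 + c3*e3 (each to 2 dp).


Rotor R = cos(50deg) - sin(50deg)*e23
Rotation angle theta = 2 * 50 = 100 degrees in the e23 plane (e2 -> e3).
The component perpendicular to the plane (e1) is invariant: v'_1 = v1 = 1.00
cos(100deg) = -0.1736, sin(100deg) = 0.9848
v'_2 = v2*cos(theta) - v3*sin(theta) = 5*(-0.1736) - 2*0.9848 = -2.84
v'_3 = v2*sin(theta) + v3*cos(theta) = 5*0.9848 + 2*(-0.1736) = 4.58
v' = 1.00*e1 - 2.84*e2 + 4.58*e3


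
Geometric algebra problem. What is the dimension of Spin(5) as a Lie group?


Spin(n) double-covers SO(n); both have Lie algebra so(n) of dimension n(n-1)/2.
n = 5
n(n-1) = 5 * 4 = 20
dim Spin(5) = 20/2 = 10


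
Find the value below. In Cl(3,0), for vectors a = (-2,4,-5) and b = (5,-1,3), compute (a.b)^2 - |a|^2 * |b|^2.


a . b = (-2)*5 + 4*(-1) + (-5)*3
= -10 + (-4) + (-15) = -29
|a|^2 = (-2)^2 + 4^2 + (-5)^2 = 45
|b|^2 = 5^2 + (-1)^2 + 3^2 = 35
(a.b)^2 = (-29)^2 = 841
|a|^2 * |b|^2 = 45 * 35 = 1575
Result = 841 - 1575 = -734


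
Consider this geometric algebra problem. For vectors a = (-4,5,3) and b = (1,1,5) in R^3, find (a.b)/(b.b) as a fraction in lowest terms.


Projection coefficient = (a . b) / (b . b)
a . b = (-4)*1 + 5*1 + 3*5
= -4 + 5 + 15 = 16
b . b = 1^2 + 1^2 + 5^2
= 1 + 1 + 25 = 27
Coefficient = 16/27
In lowest terms: 16/27


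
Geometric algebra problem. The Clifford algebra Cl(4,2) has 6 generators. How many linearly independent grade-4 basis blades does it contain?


Number of grade-k basis blades in Cl(p,q) with n = p + q is C(n, k).
n = 4 + 2 = 6
C(6, 4) = 6! / (4! * 2!)
= 720 / (24 * 2)
= 15


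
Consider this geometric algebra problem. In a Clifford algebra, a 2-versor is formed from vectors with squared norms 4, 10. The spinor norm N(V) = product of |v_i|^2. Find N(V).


Spinor norm N(V) = |v1|^2 * |v2|^2 * ... * |v2|^2
= 4 * 10
Running product: 4, 40
N(V) = 40


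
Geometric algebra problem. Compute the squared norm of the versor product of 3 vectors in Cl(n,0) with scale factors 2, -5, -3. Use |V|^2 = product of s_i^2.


Each vector v_i has |v_i|^2 = s_i^2
Squared scales: 2^2 = 4, (-5)^2 = 25, (-3)^2 = 9
|V|^2 = 4 * 25 * 9
= 900


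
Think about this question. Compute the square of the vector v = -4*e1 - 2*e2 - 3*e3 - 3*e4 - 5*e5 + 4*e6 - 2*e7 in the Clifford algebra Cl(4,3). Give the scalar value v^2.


v^2 = sum of c_i^2 * e_i^2
Positive signature terms (e_i^2 = +1): (-4)^2 + (-2)^2 + (-3)^2 + (-3)^2 = 38
Negative signature terms (e_j^2 = -1): (-5)^2 + 4^2 + (-2)^2 = 45
v^2 = 38 - 45 = -7


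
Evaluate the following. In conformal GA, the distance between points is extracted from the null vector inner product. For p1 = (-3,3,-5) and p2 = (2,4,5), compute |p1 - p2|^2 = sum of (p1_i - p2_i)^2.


p1 - p2 = (-5, -1, -10)
|p1 - p2|^2 = (-5)^2 + (-1)^2 + (-10)^2
= 25 + 1 + 100
= 126


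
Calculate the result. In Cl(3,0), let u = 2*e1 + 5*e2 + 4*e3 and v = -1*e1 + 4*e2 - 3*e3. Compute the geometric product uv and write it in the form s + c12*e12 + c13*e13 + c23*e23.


In Cl(3,0): e_i^2 = 1, e_ie_j = -e_je_i for i != j.
Scalar part = u . v = 2*(-1) + 5*4 + 4*(-3)
= -2 + 20 + (-12) = 6
e12 coeff = 2*4 - 5*(-1) = 8 - (-5) = 13
e13 coeff = 2*(-3) - 4*(-1) = -6 - (-4) = -2
e23 coeff = 5*(-3) - 4*4 = -15 - 16 = -31
uv = 6 + 13*e12 - 2*e13 - 31*e23


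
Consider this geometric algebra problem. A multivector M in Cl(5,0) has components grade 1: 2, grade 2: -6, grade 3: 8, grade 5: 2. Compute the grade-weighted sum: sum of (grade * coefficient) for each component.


Grade-weighted sum = sum of grade_k * coefficient_k
1*2 = 2
2*(-6) = -12
3*8 = 24
5*2 = 10
Total = 2 + (-12) + 24 + 10 = 24


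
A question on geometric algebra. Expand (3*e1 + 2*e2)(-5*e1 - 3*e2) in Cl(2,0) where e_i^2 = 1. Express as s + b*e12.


Expand: (3*e1 + 2*e2)(-5*e1 - 3*e2)
= 3*(-5)*e1e1 + 3*(-3)*e1e2 + 2*(-5)*e2e1 + 2*(-3)*e2e2
Using e1^2 = e2^2 = 1, e2e1 = -e1e2:
Scalar part s = 3*(-5) + 2*(-3) = -15 + (-6) = -21
Bivector part b = 3*(-3) - 2*(-5) = -9 - (-10) = 1
uv = -21 + 1*e12


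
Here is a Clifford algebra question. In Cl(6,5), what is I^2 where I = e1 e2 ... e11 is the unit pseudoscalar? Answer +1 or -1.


The pseudoscalar I = e1...e_n (product of all n generators) of Cl(p,q) satisfies I^2 = (-1)^(q + n(n-1)/2).
p = 6, q = 5, n = p + q = 11
n(n-1)/2 = 11 * 10 / 2 = 55
Exponent = q + n(n-1)/2 = 5 + 55 = 60
I^2 = (-1)^60 = +1


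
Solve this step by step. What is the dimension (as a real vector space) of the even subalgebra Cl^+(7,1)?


Even subalgebra dimension = 2^(n-1)
n = 7 + 1 = 8
2^(8 - 1) = 2^7 = 128
Verification: sum of C(8,k) for even k = 1 + 28 + 70 + 28 + 1 = 128
Result = 128


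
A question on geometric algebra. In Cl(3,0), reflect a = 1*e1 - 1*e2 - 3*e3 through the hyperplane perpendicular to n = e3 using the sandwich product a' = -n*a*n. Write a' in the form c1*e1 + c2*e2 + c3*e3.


Reflection formula: a' = -n*a*n, with n = e3 (unit vector, n^2 = 1).
For reflection through hyperplane perp to e3:
The component along e3 flips sign, others stay.
a = (1, -1, -3)
a' = (1, -1, 3)
a' = 1*e1 - 1*e2 + 3*e3


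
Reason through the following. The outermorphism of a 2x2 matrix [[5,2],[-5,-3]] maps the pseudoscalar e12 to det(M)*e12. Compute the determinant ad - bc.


The outermorphism of a linear map f sends e1^e2 to f(e1)^f(e2).
f(e1) = 5*e1 - 5*e2
f(e2) = 2*e1 - 3*e2
f(e1) ^ f(e2) = (5*e1 - 5*e2) ^ (2*e1 - 3*e2)
= 5*(-3)*e12 + (-5)*2*e21
= (-15 - (-10))*e12
= -5*e12
Coefficient = -5


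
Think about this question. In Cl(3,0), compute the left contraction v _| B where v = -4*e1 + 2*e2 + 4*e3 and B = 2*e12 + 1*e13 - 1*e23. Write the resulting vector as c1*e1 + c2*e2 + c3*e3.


Left contraction v _| B = <vB>_1 (grade-1 part of the geometric product vB).
Using e1_|e12 = e2, e2_|e12 = -e1, e1_|e13 = e3, e3_|e13 = -e1, e2_|e23 = e3, e3_|e23 = -e2:
e1 coeff: -v2*b12 - v3*b13 = -(2)*(2) - (4)*(1) = -8
e2 coeff: v1*b12 - v3*b23 = (-4)*(2) - (4)*(-1) = -4
e3 coeff: v1*b13 + v2*b23 = (-4)*(1) + (2)*(-1) = -6
v _| B = -8*e1 - 4*e2 - 6*e3


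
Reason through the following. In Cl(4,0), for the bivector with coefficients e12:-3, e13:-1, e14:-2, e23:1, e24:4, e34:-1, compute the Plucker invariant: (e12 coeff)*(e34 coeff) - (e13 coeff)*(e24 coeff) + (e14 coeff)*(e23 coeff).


Plucker relation: af - be + cd
a*f = (-3)*(-1) = 3
b*e = (-1)*4 = -4
c*d = (-2)*1 = -2
af - be + cd = 3 - (-4) + (-2)
= 5


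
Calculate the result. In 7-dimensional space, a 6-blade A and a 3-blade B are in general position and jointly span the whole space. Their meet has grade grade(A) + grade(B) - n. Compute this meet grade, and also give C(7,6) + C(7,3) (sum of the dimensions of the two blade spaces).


Meet grade = grade(A) + grade(B) - n
= 6 + 3 - 7 = 2
C(7,6) = 7
C(7,3) = 35
dim_A + dim_B = 7 + 35 = 42


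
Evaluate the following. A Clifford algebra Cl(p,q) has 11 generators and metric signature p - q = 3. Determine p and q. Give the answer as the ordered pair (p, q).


We need p + q = 11 and p - q = 3.
Adding: 2p = 11 + 3 = 14, so p = 7.
Then q = 11 - 7 = 4.
(p, q) = (7, 4)


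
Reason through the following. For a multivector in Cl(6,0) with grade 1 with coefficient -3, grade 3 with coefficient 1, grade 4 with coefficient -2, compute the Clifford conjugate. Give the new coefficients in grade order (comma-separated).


Clifford conjugate sign for grade k: (-1)^(k(k+1)/2)
Grade 1: (-1)^(1*2/2) = (-1)^1 = -1, coeff -3 -> 3
Grade 3: (-1)^(3*4/2) = (-1)^6 = 1, coeff 1 -> 1
Grade 4: (-1)^(4*5/2) = (-1)^10 = 1, coeff -2 -> -2
Conjugated coefficients: 3, 1, -2


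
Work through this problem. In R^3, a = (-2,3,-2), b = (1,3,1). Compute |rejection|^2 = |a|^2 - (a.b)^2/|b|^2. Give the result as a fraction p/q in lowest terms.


|a|^2 = (-2)^2 + 3^2 + (-2)^2 = 17
|b|^2 = 1^2 + 3^2 + 1^2 = 11
a . b = (-2)*1 + 3*3 + (-2)*1 = 5
(a.b)^2 = 5^2 = 25
|rej|^2 = 17 - 25/11
= (187 - 25)/11
= 162/11
In lowest terms: 162/11


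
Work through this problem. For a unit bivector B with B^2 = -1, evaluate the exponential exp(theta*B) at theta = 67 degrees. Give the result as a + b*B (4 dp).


For a unit bivector B with B^2 = -1, the exponential series gives
e^(theta*B) = cos(theta) + sin(theta)*B (the GA analogue of Euler's formula).
theta = 67 degrees = 1.169371 rad
cos(67 deg) = 0.3907
sin(67 deg) = 0.9205
exp(theta*B) = 0.3907 + 0.9205*B


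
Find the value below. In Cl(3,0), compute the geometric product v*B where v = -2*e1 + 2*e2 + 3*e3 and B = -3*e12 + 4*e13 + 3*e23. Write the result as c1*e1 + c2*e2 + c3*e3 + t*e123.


vB has grade-1 (vector) and grade-3 (trivector) parts: vB = (v _| B) + (v ^ B).
Vector part <vB>_1:
  e1: -v2*b12 - v3*b13 = -(2)*(-3) - (3)*(4) = -6
  e2: v1*b12 - v3*b23 = (-2)*(-3) - (3)*(3) = -3
  e3: v1*b13 + v2*b23 = (-2)*(4) + (2)*(3) = -2
Trivector part <vB>_3:
  e123: v1*b23 - v2*b13 + v3*b12 = (-2)*(3) - (2)*(4) + (3)*(-3) = -23
vB = -6*e1 - 3*e2 - 2*e3 - 23*e123


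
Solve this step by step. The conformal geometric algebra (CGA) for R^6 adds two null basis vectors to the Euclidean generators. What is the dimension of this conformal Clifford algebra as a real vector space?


The conformal model of R^6 uses Cl(7,1): the 6 Euclidean generators plus two extra orthogonal generators e+ (e+^2 = +1) and e- (e-^2 = -1), from which the null vectors e0, einf are built.
Number of generators m = 6 + 2 = 8.
dim Cl(p,q) = 2^m = 2^8 = 256


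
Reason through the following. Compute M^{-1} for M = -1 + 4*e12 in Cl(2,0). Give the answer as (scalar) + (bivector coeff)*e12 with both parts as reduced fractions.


M = -1 + 4*e12, where e12^2 = -1.
Since M commutes with its reverse ~M = a - b*e12, M * ~M = a^2 - b^2*e12^2 = a^2 + b^2.
So M^{-1} = ~M / (a^2 + b^2) = (a - b*e12)/(a^2 + b^2).
a^2 + b^2 = 1 + 16 = 17
Scalar part = -1/17 = -1/17
Bivector coeff = -4/17 = -4/17
M^{-1} = -1/17 - 4/17*e12


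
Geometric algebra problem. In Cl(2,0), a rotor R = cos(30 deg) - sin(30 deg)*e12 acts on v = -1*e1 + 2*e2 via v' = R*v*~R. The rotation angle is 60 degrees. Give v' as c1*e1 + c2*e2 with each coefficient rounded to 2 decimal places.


Rotor R = cos(30deg) - sin(30deg)*e12
Rotation angle theta = 2 * 30 = 60 degrees
v' = R*v*~R rotates v by theta.
cos(60deg) = 0.5000, sin(60deg) = 0.8660
v'_1 = -1*cos(60deg) - 2*sin(60deg)
= -1*0.5000 - 2*0.8660
= -2.23
v'_2 = -1*sin(60deg) + 2*cos(60deg)
= -1*0.8660 + 2*0.5000
= 0.13
v' = -2.23*e1 + 0.13*e2


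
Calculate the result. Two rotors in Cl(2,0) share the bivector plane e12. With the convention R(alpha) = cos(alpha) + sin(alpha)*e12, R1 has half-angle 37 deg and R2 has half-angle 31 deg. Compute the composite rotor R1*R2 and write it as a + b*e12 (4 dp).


Same-plane rotors commute and their half-angles add:
R1*R2 = cos(a1 + a2) + sin(a1 + a2)*e12.
a1 + a2 = 37 + 31 = 68 deg
cos(68 deg) = 0.3746
sin(68 deg) = 0.9272
R1*R2 = 0.3746 + 0.9272*e12


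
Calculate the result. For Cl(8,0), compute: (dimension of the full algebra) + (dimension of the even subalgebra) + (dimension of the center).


n = 8 + 0 = 8
Total dim = 2^8 = 256
Even subalgebra dim = 2^7 = 128
n is even, so center dim = 1
Sum = 256 + 128 + 1 = 385


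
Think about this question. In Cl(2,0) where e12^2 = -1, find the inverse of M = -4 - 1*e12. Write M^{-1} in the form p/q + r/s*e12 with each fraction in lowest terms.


M = -4 - 1*e12, where e12^2 = -1.
Since M commutes with its reverse ~M = a - b*e12, M * ~M = a^2 - b^2*e12^2 = a^2 + b^2.
So M^{-1} = ~M / (a^2 + b^2) = (a - b*e12)/(a^2 + b^2).
a^2 + b^2 = 16 + 1 = 17
Scalar part = -4/17 = -4/17
Bivector coeff = 1/17 = 1/17
M^{-1} = -4/17 + 1/17*e12


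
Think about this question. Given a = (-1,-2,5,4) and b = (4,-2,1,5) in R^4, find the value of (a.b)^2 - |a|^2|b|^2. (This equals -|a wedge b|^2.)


a . b = (-1)*4 + (-2)*(-2) + 5*1 + 4*5
= -4 + 4 + 5 + 20 = 25
|a|^2 = (-1)^2 + (-2)^2 + 5^2 + 4^2 = 46
|b|^2 = 4^2 + (-2)^2 + 1^2 + 5^2 = 46
(a.b)^2 = 25^2 = 625
|a|^2 * |b|^2 = 46 * 46 = 2116
Result = 625 - 2116 = -1491


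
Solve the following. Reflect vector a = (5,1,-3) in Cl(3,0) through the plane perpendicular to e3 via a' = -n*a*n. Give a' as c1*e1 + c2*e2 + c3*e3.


Reflection formula: a' = -n*a*n, with n = e3 (unit vector, n^2 = 1).
For reflection through hyperplane perp to e3:
The component along e3 flips sign, others stay.
a = (5, 1, -3)
a' = (5, 1, 3)
a' = 5*e1 + 1*e2 + 3*e3


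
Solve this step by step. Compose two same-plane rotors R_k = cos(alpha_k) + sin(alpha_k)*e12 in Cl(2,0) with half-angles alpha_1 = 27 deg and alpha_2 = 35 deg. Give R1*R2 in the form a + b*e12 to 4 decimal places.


Same-plane rotors commute and their half-angles add:
R1*R2 = cos(a1 + a2) + sin(a1 + a2)*e12.
a1 + a2 = 27 + 35 = 62 deg
cos(62 deg) = 0.4695
sin(62 deg) = 0.8829
R1*R2 = 0.4695 + 0.8829*e12


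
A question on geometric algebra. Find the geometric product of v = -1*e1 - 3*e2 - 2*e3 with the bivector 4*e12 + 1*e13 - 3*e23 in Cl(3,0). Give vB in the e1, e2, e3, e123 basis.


vB has grade-1 (vector) and grade-3 (trivector) parts: vB = (v _| B) + (v ^ B).
Vector part <vB>_1:
  e1: -v2*b12 - v3*b13 = -(-3)*(4) - (-2)*(1) = 14
  e2: v1*b12 - v3*b23 = (-1)*(4) - (-2)*(-3) = -10
  e3: v1*b13 + v2*b23 = (-1)*(1) + (-3)*(-3) = 8
Trivector part <vB>_3:
  e123: v1*b23 - v2*b13 + v3*b12 = (-1)*(-3) - (-3)*(1) + (-2)*(4) = -2
vB = 14*e1 - 10*e2 + 8*e3 - 2*e123


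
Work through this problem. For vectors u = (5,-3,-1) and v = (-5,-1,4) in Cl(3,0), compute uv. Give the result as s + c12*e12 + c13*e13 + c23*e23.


In Cl(3,0): e_i^2 = 1, e_ie_j = -e_je_i for i != j.
Scalar part = u . v = 5*(-5) + (-3)*(-1) + (-1)*4
= -25 + 3 + (-4) = -26
e12 coeff = 5*(-1) - (-3)*(-5) = -5 - 15 = -20
e13 coeff = 5*4 - (-1)*(-5) = 20 - 5 = 15
e23 coeff = (-3)*4 - (-1)*(-1) = -12 - 1 = -13
uv = -26 - 20*e12 + 15*e13 - 13*e23


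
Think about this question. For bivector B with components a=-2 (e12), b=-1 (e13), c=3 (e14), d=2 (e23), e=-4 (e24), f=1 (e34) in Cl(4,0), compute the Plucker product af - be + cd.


Plucker relation: af - be + cd
a*f = (-2)*1 = -2
b*e = (-1)*(-4) = 4
c*d = 3*2 = 6
af - be + cd = -2 - 4 + 6
= 0


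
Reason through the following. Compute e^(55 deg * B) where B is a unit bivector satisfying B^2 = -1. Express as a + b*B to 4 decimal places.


For a unit bivector B with B^2 = -1, the exponential series gives
e^(theta*B) = cos(theta) + sin(theta)*B (the GA analogue of Euler's formula).
theta = 55 degrees = 0.959931 rad
cos(55 deg) = 0.5736
sin(55 deg) = 0.8192
exp(theta*B) = 0.5736 + 0.8192*B


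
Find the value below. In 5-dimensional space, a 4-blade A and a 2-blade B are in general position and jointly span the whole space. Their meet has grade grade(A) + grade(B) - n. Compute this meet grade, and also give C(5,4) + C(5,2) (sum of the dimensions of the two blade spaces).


Meet grade = grade(A) + grade(B) - n
= 4 + 2 - 5 = 1
C(5,4) = 5
C(5,2) = 10
dim_A + dim_B = 5 + 10 = 15


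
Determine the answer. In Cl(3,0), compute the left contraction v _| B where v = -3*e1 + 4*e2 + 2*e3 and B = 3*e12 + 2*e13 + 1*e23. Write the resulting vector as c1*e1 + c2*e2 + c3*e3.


Left contraction v _| B = <vB>_1 (grade-1 part of the geometric product vB).
Using e1_|e12 = e2, e2_|e12 = -e1, e1_|e13 = e3, e3_|e13 = -e1, e2_|e23 = e3, e3_|e23 = -e2:
e1 coeff: -v2*b12 - v3*b13 = -(4)*(3) - (2)*(2) = -16
e2 coeff: v1*b12 - v3*b23 = (-3)*(3) - (2)*(1) = -11
e3 coeff: v1*b13 + v2*b23 = (-3)*(2) + (4)*(1) = -2
v _| B = -16*e1 - 11*e2 - 2*e3


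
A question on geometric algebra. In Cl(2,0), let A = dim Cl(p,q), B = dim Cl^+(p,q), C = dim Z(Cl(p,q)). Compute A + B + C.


n = 2 + 0 = 2
Total dim = 2^2 = 4
Even subalgebra dim = 2^1 = 2
n is even, so center dim = 1
Sum = 4 + 2 + 1 = 7


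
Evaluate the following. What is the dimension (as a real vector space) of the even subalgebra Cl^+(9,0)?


Even subalgebra dimension = 2^(n-1)
n = 9 + 0 = 9
2^(9 - 1) = 2^8 = 256
Verification: sum of C(9,k) for even k = 1 + 36 + 126 + 84 + 9 = 256
Result = 256


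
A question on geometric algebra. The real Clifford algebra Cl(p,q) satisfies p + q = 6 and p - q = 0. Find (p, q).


We need p + q = 6 and p - q = 0.
Adding: 2p = 6 + 0 = 6, so p = 3.
Then q = 6 - 3 = 3.
(p, q) = (3, 3)


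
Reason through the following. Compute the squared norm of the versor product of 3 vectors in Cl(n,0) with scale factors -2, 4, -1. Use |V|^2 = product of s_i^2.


Each vector v_i has |v_i|^2 = s_i^2
Squared scales: (-2)^2 = 4, 4^2 = 16, (-1)^2 = 1
|V|^2 = 4 * 16 * 1
= 64


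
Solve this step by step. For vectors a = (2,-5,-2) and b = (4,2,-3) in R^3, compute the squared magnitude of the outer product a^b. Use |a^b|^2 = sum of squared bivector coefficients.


a wedge b = (a1*b2 - a2*b1)*e12 + (a1*b3 - a3*b1)*e13 + (a2*b3 - a3*b2)*e23
e12 coeff: 2*2 - (-5)*4 = 4 - (-20) = 24
e13 coeff: 2*(-3) - (-2)*4 = -6 - (-8) = 2
e23 coeff: (-5)*(-3) - (-2)*2 = 15 - (-4) = 19
|a wedge b|^2 = 24^2 + 2^2 + 19^2
= 576 + 4 + 361
= 941


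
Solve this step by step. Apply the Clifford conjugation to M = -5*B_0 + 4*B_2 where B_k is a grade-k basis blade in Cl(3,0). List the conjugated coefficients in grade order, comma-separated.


Clifford conjugate sign for grade k: (-1)^(k(k+1)/2)
Grade 0: (-1)^(0*1/2) = (-1)^0 = 1, coeff -5 -> -5
Grade 2: (-1)^(2*3/2) = (-1)^3 = -1, coeff 4 -> -4
Conjugated coefficients: -5, -4


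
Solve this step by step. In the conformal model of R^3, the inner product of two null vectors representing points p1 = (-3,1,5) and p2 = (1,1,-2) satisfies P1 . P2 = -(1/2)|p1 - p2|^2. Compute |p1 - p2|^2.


p1 - p2 = (-4, 0, 7)
|p1 - p2|^2 = (-4)^2 + 0^2 + 7^2
= 16 + 0 + 49
= 65


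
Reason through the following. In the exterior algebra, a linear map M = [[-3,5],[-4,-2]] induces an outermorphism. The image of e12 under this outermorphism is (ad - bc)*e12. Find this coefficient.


The outermorphism of a linear map f sends e1^e2 to f(e1)^f(e2).
f(e1) = -3*e1 - 4*e2
f(e2) = 5*e1 - 2*e2
f(e1) ^ f(e2) = (-3*e1 - 4*e2) ^ (5*e1 - 2*e2)
= (-3)*(-2)*e12 + (-4)*5*e21
= (6 - (-20))*e12
= 26*e12
Coefficient = 26


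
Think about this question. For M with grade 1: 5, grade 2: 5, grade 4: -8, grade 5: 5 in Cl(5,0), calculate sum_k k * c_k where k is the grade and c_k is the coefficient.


Grade-weighted sum = sum of grade_k * coefficient_k
1*5 = 5
2*5 = 10
4*(-8) = -32
5*5 = 25
Total = 5 + 10 + (-32) + 25 = 8


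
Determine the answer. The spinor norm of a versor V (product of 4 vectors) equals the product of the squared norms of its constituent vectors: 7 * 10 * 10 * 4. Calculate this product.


Spinor norm N(V) = |v1|^2 * |v2|^2 * ... * |v4|^2
= 7 * 10 * 10 * 4
Running product: 7, 70, 700, 2800
N(V) = 2800


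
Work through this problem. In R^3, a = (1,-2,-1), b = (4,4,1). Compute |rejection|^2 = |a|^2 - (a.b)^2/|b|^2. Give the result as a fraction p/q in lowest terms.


|a|^2 = 1^2 + (-2)^2 + (-1)^2 = 6
|b|^2 = 4^2 + 4^2 + 1^2 = 33
a . b = 1*4 + (-2)*4 + (-1)*1 = -5
(a.b)^2 = (-5)^2 = 25
|rej|^2 = 6 - 25/33
= (198 - 25)/33
= 173/33
In lowest terms: 173/33


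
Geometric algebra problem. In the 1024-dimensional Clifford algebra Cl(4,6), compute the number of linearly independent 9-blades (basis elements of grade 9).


Number of grade-k basis blades in Cl(p,q) with n = p + q is C(n, k).
n = 4 + 6 = 10
C(10, 9) = 10! / (9! * 1!)
= 3628800 / (362880 * 1)
= 10


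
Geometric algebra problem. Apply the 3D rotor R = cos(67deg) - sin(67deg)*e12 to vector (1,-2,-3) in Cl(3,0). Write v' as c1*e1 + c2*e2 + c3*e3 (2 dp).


Rotor R = cos(67deg) - sin(67deg)*e12
Rotation angle theta = 2 * 67 = 134 degrees in the e12 plane (e1 -> e2).
The component perpendicular to the plane (e3) is invariant: v'_3 = v3 = -3.00
cos(134deg) = -0.6947, sin(134deg) = 0.7193
v'_1 = v1*cos(theta) - v2*sin(theta) = 1*(-0.6947) - (-2)*0.7193 = 0.74
v'_2 = v1*sin(theta) + v2*cos(theta) = 1*0.7193 + (-2)*(-0.6947) = 2.11
v' = 0.74*e1 + 2.11*e2 - 3.00*e3


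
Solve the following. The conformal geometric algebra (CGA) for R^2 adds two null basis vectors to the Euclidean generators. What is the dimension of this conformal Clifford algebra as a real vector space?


The conformal model of R^2 uses Cl(3,1): the 2 Euclidean generators plus two extra orthogonal generators e+ (e+^2 = +1) and e- (e-^2 = -1), from which the null vectors e0, einf are built.
Number of generators m = 2 + 2 = 4.
dim Cl(p,q) = 2^m = 2^4 = 16


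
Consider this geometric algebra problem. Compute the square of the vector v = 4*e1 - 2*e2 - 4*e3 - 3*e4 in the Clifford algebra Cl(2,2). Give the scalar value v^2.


v^2 = sum of c_i^2 * e_i^2
Positive signature terms (e_i^2 = +1): 4^2 + (-2)^2 = 20
Negative signature terms (e_j^2 = -1): (-4)^2 + (-3)^2 = 25
v^2 = 20 - 25 = -5


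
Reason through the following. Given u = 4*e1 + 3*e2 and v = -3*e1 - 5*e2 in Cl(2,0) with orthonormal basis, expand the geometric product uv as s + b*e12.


Expand: (4*e1 + 3*e2)(-3*e1 - 5*e2)
= 4*(-3)*e1e1 + 4*(-5)*e1e2 + 3*(-3)*e2e1 + 3*(-5)*e2e2
Using e1^2 = e2^2 = 1, e2e1 = -e1e2:
Scalar part s = 4*(-3) + 3*(-5) = -12 + (-15) = -27
Bivector part b = 4*(-5) - 3*(-3) = -20 - (-9) = -11
uv = -27 - 11*e12


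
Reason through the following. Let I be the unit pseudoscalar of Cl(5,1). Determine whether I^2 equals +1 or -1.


The pseudoscalar I = e1...e_n (product of all n generators) of Cl(p,q) satisfies I^2 = (-1)^(q + n(n-1)/2).
p = 5, q = 1, n = p + q = 6
n(n-1)/2 = 6 * 5 / 2 = 15
Exponent = q + n(n-1)/2 = 1 + 15 = 16
I^2 = (-1)^16 = +1


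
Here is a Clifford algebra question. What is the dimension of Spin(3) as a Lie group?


Spin(n) double-covers SO(n); both have Lie algebra so(n) of dimension n(n-1)/2.
n = 3
n(n-1) = 3 * 2 = 6
dim Spin(3) = 6/2 = 3


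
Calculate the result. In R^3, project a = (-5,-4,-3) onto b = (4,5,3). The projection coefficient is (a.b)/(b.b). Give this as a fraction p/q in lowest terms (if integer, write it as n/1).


Projection coefficient = (a . b) / (b . b)
a . b = (-5)*4 + (-4)*5 + (-3)*3
= -20 + (-20) + (-9) = -49
b . b = 4^2 + 5^2 + 3^2
= 16 + 25 + 9 = 50
Coefficient = -49/50
In lowest terms: -49/50


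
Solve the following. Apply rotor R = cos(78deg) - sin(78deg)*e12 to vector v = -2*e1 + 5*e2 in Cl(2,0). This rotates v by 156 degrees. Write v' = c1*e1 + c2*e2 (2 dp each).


Rotor R = cos(78deg) - sin(78deg)*e12
Rotation angle theta = 2 * 78 = 156 degrees
v' = R*v*~R rotates v by theta.
cos(156deg) = -0.9135, sin(156deg) = 0.4067
v'_1 = -2*cos(156deg) - 5*sin(156deg)
= -2*(-0.9135) - 5*0.4067
= -0.21
v'_2 = -2*sin(156deg) + 5*cos(156deg)
= -2*0.4067 + 5*(-0.9135)
= -5.38
v' = -0.21*e1 - 5.38*e2


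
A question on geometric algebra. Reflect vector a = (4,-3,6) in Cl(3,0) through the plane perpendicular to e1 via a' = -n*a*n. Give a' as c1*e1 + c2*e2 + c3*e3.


Reflection formula: a' = -n*a*n, with n = e1 (unit vector, n^2 = 1).
For reflection through hyperplane perp to e1:
The component along e1 flips sign, others stay.
a = (4, -3, 6)
a' = (-4, -3, 6)
a' = -4*e1 - 3*e2 + 6*e3


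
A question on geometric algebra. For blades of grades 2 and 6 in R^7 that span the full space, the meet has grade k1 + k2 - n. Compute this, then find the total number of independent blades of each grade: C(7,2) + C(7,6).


Meet grade = grade(A) + grade(B) - n
= 2 + 6 - 7 = 1
C(7,2) = 21
C(7,6) = 7
dim_A + dim_B = 21 + 7 = 28


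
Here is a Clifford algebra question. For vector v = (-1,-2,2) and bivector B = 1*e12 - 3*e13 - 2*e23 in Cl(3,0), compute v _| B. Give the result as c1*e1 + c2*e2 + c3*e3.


Left contraction v _| B = <vB>_1 (grade-1 part of the geometric product vB).
Using e1_|e12 = e2, e2_|e12 = -e1, e1_|e13 = e3, e3_|e13 = -e1, e2_|e23 = e3, e3_|e23 = -e2:
e1 coeff: -v2*b12 - v3*b13 = -(-2)*(1) - (2)*(-3) = 8
e2 coeff: v1*b12 - v3*b23 = (-1)*(1) - (2)*(-2) = 3
e3 coeff: v1*b13 + v2*b23 = (-1)*(-3) + (-2)*(-2) = 7
v _| B = 8*e1 + 3*e2 + 7*e3


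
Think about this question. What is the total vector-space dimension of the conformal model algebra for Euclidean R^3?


The conformal model of R^3 uses Cl(4,1): the 3 Euclidean generators plus two extra orthogonal generators e+ (e+^2 = +1) and e- (e-^2 = -1), from which the null vectors e0, einf are built.
Number of generators m = 3 + 2 = 5.
dim Cl(p,q) = 2^m = 2^5 = 32


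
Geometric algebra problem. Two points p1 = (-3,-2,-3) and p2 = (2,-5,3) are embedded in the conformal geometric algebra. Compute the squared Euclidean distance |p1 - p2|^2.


p1 - p2 = (-5, 3, -6)
|p1 - p2|^2 = (-5)^2 + 3^2 + (-6)^2
= 25 + 9 + 36
= 70


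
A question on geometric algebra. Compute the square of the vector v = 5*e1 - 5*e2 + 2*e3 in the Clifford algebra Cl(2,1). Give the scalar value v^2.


v^2 = sum of c_i^2 * e_i^2
Positive signature terms (e_i^2 = +1): 5^2 + (-5)^2 = 50
Negative signature terms (e_j^2 = -1): 2^2 = 4
v^2 = 50 - 4 = 46


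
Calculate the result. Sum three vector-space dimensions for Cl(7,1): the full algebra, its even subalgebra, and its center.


n = 7 + 1 = 8
Total dim = 2^8 = 256
Even subalgebra dim = 2^7 = 128
n is even, so center dim = 1
Sum = 256 + 128 + 1 = 385


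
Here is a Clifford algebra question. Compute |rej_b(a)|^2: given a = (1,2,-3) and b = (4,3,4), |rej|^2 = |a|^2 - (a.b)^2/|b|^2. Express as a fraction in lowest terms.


|a|^2 = 1^2 + 2^2 + (-3)^2 = 14
|b|^2 = 4^2 + 3^2 + 4^2 = 41
a . b = 1*4 + 2*3 + (-3)*4 = -2
(a.b)^2 = (-2)^2 = 4
|rej|^2 = 14 - 4/41
= (574 - 4)/41
= 570/41
In lowest terms: 570/41


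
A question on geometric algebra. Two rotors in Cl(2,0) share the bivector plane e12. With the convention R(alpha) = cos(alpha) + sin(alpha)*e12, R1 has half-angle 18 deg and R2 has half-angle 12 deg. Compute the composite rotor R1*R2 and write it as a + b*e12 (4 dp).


Same-plane rotors commute and their half-angles add:
R1*R2 = cos(a1 + a2) + sin(a1 + a2)*e12.
a1 + a2 = 18 + 12 = 30 deg
cos(30 deg) = 0.8660
sin(30 deg) = 0.5000
R1*R2 = 0.8660 + 0.5000*e12


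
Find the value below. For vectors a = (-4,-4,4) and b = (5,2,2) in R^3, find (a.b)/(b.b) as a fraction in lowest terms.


Projection coefficient = (a . b) / (b . b)
a . b = (-4)*5 + (-4)*2 + 4*2
= -20 + (-8) + 8 = -20
b . b = 5^2 + 2^2 + 2^2
= 25 + 4 + 4 = 33
Coefficient = -20/33
In lowest terms: -20/33


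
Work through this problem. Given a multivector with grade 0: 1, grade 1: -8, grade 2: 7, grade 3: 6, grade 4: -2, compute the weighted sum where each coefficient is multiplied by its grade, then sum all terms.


Grade-weighted sum = sum of grade_k * coefficient_k
0*1 = 0
1*(-8) = -8
2*7 = 14
3*6 = 18
4*(-2) = -8
Total = 0 + (-8) + 14 + 18 + (-8) = 16


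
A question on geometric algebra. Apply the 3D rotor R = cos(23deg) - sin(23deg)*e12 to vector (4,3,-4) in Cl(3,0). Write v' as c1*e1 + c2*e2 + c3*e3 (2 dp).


Rotor R = cos(23deg) - sin(23deg)*e12
Rotation angle theta = 2 * 23 = 46 degrees in the e12 plane (e1 -> e2).
The component perpendicular to the plane (e3) is invariant: v'_3 = v3 = -4.00
cos(46deg) = 0.6947, sin(46deg) = 0.7193
v'_1 = v1*cos(theta) - v2*sin(theta) = 4*0.6947 - 3*0.7193 = 0.62
v'_2 = v1*sin(theta) + v2*cos(theta) = 4*0.7193 + 3*0.6947 = 4.96
v' = 0.62*e1 + 4.96*e2 - 4.00*e3


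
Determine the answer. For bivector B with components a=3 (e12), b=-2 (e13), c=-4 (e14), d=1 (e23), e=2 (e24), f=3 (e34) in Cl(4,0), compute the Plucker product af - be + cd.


Plucker relation: af - be + cd
a*f = 3*3 = 9
b*e = (-2)*2 = -4
c*d = (-4)*1 = -4
af - be + cd = 9 - (-4) + (-4)
= 9


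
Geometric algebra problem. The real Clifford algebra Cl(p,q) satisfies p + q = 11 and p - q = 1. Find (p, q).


We need p + q = 11 and p - q = 1.
Adding: 2p = 11 + 1 = 12, so p = 6.
Then q = 11 - 6 = 5.
(p, q) = (6, 5)


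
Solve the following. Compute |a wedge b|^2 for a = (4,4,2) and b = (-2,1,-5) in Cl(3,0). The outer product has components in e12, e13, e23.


a wedge b = (a1*b2 - a2*b1)*e12 + (a1*b3 - a3*b1)*e13 + (a2*b3 - a3*b2)*e23
e12 coeff: 4*1 - 4*(-2) = 4 - (-8) = 12
e13 coeff: 4*(-5) - 2*(-2) = -20 - (-4) = -16
e23 coeff: 4*(-5) - 2*1 = -20 - 2 = -22
|a wedge b|^2 = 12^2 + (-16)^2 + (-22)^2
= 144 + 256 + 484
= 884


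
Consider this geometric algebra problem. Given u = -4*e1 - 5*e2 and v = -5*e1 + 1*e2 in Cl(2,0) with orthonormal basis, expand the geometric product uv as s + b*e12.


Expand: (-4*e1 - 5*e2)(-5*e1 + 1*e2)
= (-4)*(-5)*e1e1 + (-4)*1*e1e2 + (-5)*(-5)*e2e1 + (-5)*1*e2e2
Using e1^2 = e2^2 = 1, e2e1 = -e1e2:
Scalar part s = (-4)*(-5) + (-5)*1 = 20 + (-5) = 15
Bivector part b = (-4)*1 - (-5)*(-5) = -4 - 25 = -29
uv = 15 - 29*e12


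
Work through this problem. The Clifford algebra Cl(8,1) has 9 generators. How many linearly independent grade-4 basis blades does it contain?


Number of grade-k basis blades in Cl(p,q) with n = p + q is C(n, k).
n = 8 + 1 = 9
C(9, 4) = 9! / (4! * 5!)
= 362880 / (24 * 120)
= 126


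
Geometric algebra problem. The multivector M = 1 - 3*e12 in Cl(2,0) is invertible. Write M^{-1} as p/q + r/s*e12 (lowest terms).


M = 1 - 3*e12, where e12^2 = -1.
Since M commutes with its reverse ~M = a - b*e12, M * ~M = a^2 - b^2*e12^2 = a^2 + b^2.
So M^{-1} = ~M / (a^2 + b^2) = (a - b*e12)/(a^2 + b^2).
a^2 + b^2 = 1 + 9 = 10
Scalar part = 1/10 = 1/10
Bivector coeff = 3/10 = 3/10
M^{-1} = 1/10 + 3/10*e12


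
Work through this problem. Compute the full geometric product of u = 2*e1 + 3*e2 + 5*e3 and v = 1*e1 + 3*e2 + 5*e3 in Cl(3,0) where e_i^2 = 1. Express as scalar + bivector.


In Cl(3,0): e_i^2 = 1, e_ie_j = -e_je_i for i != j.
Scalar part = u . v = 2*1 + 3*3 + 5*5
= 2 + 9 + 25 = 36
e12 coeff = 2*3 - 3*1 = 6 - 3 = 3
e13 coeff = 2*5 - 5*1 = 10 - 5 = 5
e23 coeff = 3*5 - 5*3 = 15 - 15 = 0
uv = 36 + 3*e12 + 5*e13 + 0*e23


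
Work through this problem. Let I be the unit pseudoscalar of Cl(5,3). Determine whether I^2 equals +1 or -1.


The pseudoscalar I = e1...e_n (product of all n generators) of Cl(p,q) satisfies I^2 = (-1)^(q + n(n-1)/2).
p = 5, q = 3, n = p + q = 8
n(n-1)/2 = 8 * 7 / 2 = 28
Exponent = q + n(n-1)/2 = 3 + 28 = 31
I^2 = (-1)^31 = -1


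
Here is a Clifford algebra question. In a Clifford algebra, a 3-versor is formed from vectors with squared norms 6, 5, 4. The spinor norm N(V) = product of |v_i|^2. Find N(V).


Spinor norm N(V) = |v1|^2 * |v2|^2 * ... * |v3|^2
= 6 * 5 * 4
Running product: 6, 30, 120
N(V) = 120


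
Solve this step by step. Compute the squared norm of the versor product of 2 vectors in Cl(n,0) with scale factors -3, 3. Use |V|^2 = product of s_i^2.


Each vector v_i has |v_i|^2 = s_i^2
Squared scales: (-3)^2 = 9, 3^2 = 9
|V|^2 = 9 * 9
= 81


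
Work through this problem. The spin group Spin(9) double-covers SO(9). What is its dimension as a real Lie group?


Spin(n) double-covers SO(n); both have Lie algebra so(n) of dimension n(n-1)/2.
n = 9
n(n-1) = 9 * 8 = 72
dim Spin(9) = 72/2 = 36


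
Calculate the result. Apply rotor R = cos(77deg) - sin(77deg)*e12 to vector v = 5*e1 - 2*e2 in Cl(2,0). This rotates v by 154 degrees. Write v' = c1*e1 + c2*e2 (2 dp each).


Rotor R = cos(77deg) - sin(77deg)*e12
Rotation angle theta = 2 * 77 = 154 degrees
v' = R*v*~R rotates v by theta.
cos(154deg) = -0.8988, sin(154deg) = 0.4384
v'_1 = 5*cos(154deg) - (-2)*sin(154deg)
= 5*(-0.8988) - (-2)*0.4384
= -3.62
v'_2 = 5*sin(154deg) + (-2)*cos(154deg)
= 5*0.4384 + (-2)*(-0.8988)
= 3.99
v' = -3.62*e1 + 3.99*e2


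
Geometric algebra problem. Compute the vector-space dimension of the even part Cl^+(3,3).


Even subalgebra dimension = 2^(n-1)
n = 3 + 3 = 6
2^(6 - 1) = 2^5 = 32
Verification: sum of C(6,k) for even k = 1 + 15 + 15 + 1 = 32
Result = 32


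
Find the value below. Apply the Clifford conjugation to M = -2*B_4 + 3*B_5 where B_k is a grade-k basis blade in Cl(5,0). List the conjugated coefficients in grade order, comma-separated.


Clifford conjugate sign for grade k: (-1)^(k(k+1)/2)
Grade 4: (-1)^(4*5/2) = (-1)^10 = 1, coeff -2 -> -2
Grade 5: (-1)^(5*6/2) = (-1)^15 = -1, coeff 3 -> -3
Conjugated coefficients: -2, -3


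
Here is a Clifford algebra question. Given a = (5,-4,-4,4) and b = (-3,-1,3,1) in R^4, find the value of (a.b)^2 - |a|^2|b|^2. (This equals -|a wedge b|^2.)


a . b = 5*(-3) + (-4)*(-1) + (-4)*3 + 4*1
= -15 + 4 + (-12) + 4 = -19
|a|^2 = 5^2 + (-4)^2 + (-4)^2 + 4^2 = 73
|b|^2 = (-3)^2 + (-1)^2 + 3^2 + 1^2 = 20
(a.b)^2 = (-19)^2 = 361
|a|^2 * |b|^2 = 73 * 20 = 1460
Result = 361 - 1460 = -1099


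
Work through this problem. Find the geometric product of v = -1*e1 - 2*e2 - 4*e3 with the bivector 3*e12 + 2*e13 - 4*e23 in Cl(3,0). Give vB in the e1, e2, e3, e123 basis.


vB has grade-1 (vector) and grade-3 (trivector) parts: vB = (v _| B) + (v ^ B).
Vector part <vB>_1:
  e1: -v2*b12 - v3*b13 = -(-2)*(3) - (-4)*(2) = 14
  e2: v1*b12 - v3*b23 = (-1)*(3) - (-4)*(-4) = -19
  e3: v1*b13 + v2*b23 = (-1)*(2) + (-2)*(-4) = 6
Trivector part <vB>_3:
  e123: v1*b23 - v2*b13 + v3*b12 = (-1)*(-4) - (-2)*(2) + (-4)*(3) = -4
vB = 14*e1 - 19*e2 + 6*e3 - 4*e123


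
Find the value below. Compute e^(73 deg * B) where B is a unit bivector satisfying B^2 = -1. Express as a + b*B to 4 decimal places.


For a unit bivector B with B^2 = -1, the exponential series gives
e^(theta*B) = cos(theta) + sin(theta)*B (the GA analogue of Euler's formula).
theta = 73 degrees = 1.27409 rad
cos(73 deg) = 0.2924
sin(73 deg) = 0.9563
exp(theta*B) = 0.2924 + 0.9563*B


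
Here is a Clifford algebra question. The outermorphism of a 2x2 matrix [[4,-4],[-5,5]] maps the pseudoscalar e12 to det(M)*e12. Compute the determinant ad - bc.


The outermorphism of a linear map f sends e1^e2 to f(e1)^f(e2).
f(e1) = 4*e1 - 5*e2
f(e2) = -4*e1 + 5*e2
f(e1) ^ f(e2) = (4*e1 - 5*e2) ^ (-4*e1 + 5*e2)
= 4*5*e12 + (-5)*(-4)*e21
= (20 - 20)*e12
= 0*e12
Coefficient = 0


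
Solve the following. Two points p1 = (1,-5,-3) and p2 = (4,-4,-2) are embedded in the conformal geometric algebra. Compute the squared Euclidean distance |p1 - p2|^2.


p1 - p2 = (-3, -1, -1)
|p1 - p2|^2 = (-3)^2 + (-1)^2 + (-1)^2
= 9 + 1 + 1
= 11


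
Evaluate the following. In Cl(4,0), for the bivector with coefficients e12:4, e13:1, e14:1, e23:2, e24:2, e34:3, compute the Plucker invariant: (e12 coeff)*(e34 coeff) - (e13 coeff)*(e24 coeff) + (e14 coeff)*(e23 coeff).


Plucker relation: af - be + cd
a*f = 4*3 = 12
b*e = 1*2 = 2
c*d = 1*2 = 2
af - be + cd = 12 - 2 + 2
= 12


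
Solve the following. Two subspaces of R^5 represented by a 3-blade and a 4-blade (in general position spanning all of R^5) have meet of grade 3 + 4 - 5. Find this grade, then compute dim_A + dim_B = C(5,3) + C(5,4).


Meet grade = grade(A) + grade(B) - n
= 3 + 4 - 5 = 2
C(5,3) = 10
C(5,4) = 5
dim_A + dim_B = 10 + 5 = 15


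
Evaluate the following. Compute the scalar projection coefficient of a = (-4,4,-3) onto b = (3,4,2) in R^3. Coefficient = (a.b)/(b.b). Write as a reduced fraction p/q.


Projection coefficient = (a . b) / (b . b)
a . b = (-4)*3 + 4*4 + (-3)*2
= -12 + 16 + (-6) = -2
b . b = 3^2 + 4^2 + 2^2
= 9 + 16 + 4 = 29
Coefficient = -2/29
In lowest terms: -2/29


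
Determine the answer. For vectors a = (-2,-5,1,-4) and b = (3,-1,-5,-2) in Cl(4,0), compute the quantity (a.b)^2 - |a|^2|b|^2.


a . b = (-2)*3 + (-5)*(-1) + 1*(-5) + (-4)*(-2)
= -6 + 5 + (-5) + 8 = 2
|a|^2 = (-2)^2 + (-5)^2 + 1^2 + (-4)^2 = 46
|b|^2 = 3^2 + (-1)^2 + (-5)^2 + (-2)^2 = 39
(a.b)^2 = 2^2 = 4
|a|^2 * |b|^2 = 46 * 39 = 1794
Result = 4 - 1794 = -1790
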